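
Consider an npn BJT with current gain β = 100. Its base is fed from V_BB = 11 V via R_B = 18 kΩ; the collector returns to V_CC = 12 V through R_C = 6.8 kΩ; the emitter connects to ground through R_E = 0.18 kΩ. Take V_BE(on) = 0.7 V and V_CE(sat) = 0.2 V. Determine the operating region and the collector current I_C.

Assume active: I_B = (11 − 0.7)/(18 + 101×0.18) = 0.285 mA, I_C = β·I_B = 28.5 mA.
Then V_CE = 12 − 28.5×6.8 − 28.8×0.18 = -187 V < 0.2 V — the active assumption fails.
Re-solve with V_CE = 0.2 V. KCL at the emitter: V_E/R_E = (V_BB−0.7−V_E)/R_B + (V_CC−0.2−V_E)/R_C, giving V_E = 0.401 V.
I_C = (V_CC − 0.2 − V_E)/R_C = (11.8 − 0.401)/6.8 = 1.68 mA.
Check: I_B = (10.3 − 0.401)/18 = 0.55 mA, and β·I_B = 55 mA > I_C, confirming saturation.

saturation; I_C ≈ 1.7 mA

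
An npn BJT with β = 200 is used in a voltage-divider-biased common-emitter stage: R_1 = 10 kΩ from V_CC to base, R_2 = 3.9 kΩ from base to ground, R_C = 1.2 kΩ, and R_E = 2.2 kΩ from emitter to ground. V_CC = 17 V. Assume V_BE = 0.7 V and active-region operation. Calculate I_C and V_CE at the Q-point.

I_C ≈ 1.8 mA, V_CE ≈ 11 V

Thevenize the base divider: V_Th = V_CC·R_2/(R_1+R_2) = 17×3.9/13.9 = 4.77 V, R_Th = R_1‖R_2 = 2.81 kΩ.
Base-emitter loop: V_Th = I_B·R_Th + V_BE + (β+1)I_B·R_E, so I_B = (4.77 − 0.7) / (2.81 + 201×2.2) = 0.00915 mA.
I_C = β·I_B = 200×0.00915 = 1.83 mA, and I_E = (β+1)I_B = 1.84 mA.
V_CE = V_CC − I_C·R_C − I_E·R_E = 17 − 1.83×1.2 − 1.84×2.2 = 10.8 V.
V_CE = 10.8 V > 0.2 V confirms active-region operation.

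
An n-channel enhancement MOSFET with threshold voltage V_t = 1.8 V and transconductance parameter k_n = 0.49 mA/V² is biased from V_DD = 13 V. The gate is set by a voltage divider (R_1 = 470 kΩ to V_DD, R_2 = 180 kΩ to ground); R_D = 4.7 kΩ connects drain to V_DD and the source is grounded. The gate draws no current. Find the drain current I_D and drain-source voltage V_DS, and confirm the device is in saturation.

V_G = V_DD·R_2/(R_1+R_2) = 13×180/650 = 3.6 V. With the source grounded, V_GS = V_G = 3.6 V.
Assume saturation: I_D = (k_n/2)(V_GS − V_t)² = (0.49/2)×(3.6 − 1.8)² = 0.245×1.8² = 0.794 mA.
V_DS = V_DD − I_D·R_D = 13 − 0.794×4.7 = 9.27 V.
Saturation requires V_DS ≥ V_GS − V_t = 1.8 V; 9.27 ≥ 1.8 ✓.

I_D ≈ 0.79 mA, V_DS ≈ 9.3 V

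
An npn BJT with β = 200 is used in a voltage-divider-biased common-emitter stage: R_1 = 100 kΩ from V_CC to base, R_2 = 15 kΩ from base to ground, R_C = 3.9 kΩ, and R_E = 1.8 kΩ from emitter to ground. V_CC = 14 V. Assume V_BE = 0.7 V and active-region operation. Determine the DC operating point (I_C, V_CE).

I_C ≈ 0.6 mA, V_CE ≈ 11 V

Thevenize the base divider: V_Th = V_CC·R_2/(R_1+R_2) = 14×15/115 = 1.83 V, R_Th = R_1‖R_2 = 13 kΩ.
Base-emitter loop: V_Th = I_B·R_Th + V_BE + (β+1)I_B·R_E, so I_B = (1.83 − 0.7) / (13 + 201×1.8) = 0.003 mA.
I_C = β·I_B = 200×0.003 = 0.601 mA, and I_E = (β+1)I_B = 0.604 mA.
V_CE = V_CC − I_C·R_C − I_E·R_E = 14 − 0.601×3.9 − 0.604×1.8 = 10.6 V.
V_CE = 10.6 V > 0.2 V confirms active-region operation.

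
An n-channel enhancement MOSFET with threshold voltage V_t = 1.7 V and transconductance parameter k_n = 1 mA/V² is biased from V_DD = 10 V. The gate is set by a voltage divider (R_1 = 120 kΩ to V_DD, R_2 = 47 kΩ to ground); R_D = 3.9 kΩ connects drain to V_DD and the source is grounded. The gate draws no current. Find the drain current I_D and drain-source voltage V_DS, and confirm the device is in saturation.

V_G = V_DD·R_2/(R_1+R_2) = 10×47/167 = 2.81 V. With the source grounded, V_GS = V_G = 2.81 V.
Assume saturation: I_D = (k_n/2)(V_GS − V_t)² = (1/2)×(2.81 − 1.7)² = 0.5×1.11² = 0.621 mA.
V_DS = V_DD − I_D·R_D = 10 − 0.621×3.9 = 7.58 V.
Saturation requires V_DS ≥ V_GS − V_t = 1.11 V; 7.58 ≥ 1.11 ✓.

I_D ≈ 0.62 mA, V_DS ≈ 7.6 V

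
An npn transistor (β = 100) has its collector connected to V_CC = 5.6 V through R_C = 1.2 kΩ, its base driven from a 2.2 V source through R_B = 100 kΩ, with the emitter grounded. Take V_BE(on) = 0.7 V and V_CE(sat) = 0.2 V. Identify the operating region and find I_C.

active; I_C ≈ 1.5 mA

Assume active. Base-emitter loop: I_B = (V_BB − V_BE)/R_B = (2.2 − 0.7)/100 = 0.015 mA.
I_C = β·I_B = 100×0.015 = 1.5 mA.
V_CE = V_CC − I_C·R_C = 5.6 − 1.5×1.2 = 3.8 V > V_CE(sat), so the active-region assumption holds.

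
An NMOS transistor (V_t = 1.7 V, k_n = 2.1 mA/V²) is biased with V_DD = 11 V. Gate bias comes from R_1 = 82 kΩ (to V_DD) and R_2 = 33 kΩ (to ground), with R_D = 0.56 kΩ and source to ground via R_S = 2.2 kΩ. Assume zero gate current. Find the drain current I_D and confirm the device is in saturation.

I_D ≈ 0.39 mA

V_G = V_DD·R_2/(R_1+R_2) = 11×33/115 = 3.16 V.
Assume saturation: I_D = (k_n/2)(V_GS − V_t)² with V_GS = V_G − I_D·R_S = 3.16 − 2.2·I_D.
Substituting gives 5.08·I_D² − 7.73·I_D + 2.23 = 0, with roots I_D = 0.386 or 1.13 mA.
The root I_D = 1.13 mA gives V_GS = 0.661 V ≤ V_t, so take I_D = 0.386 mA.
Then V_GS = 2.31 V and V_DS = V_DD − I_D(R_D+R_S) = 11 − 0.386×2.76 = 9.93 V.
Saturation requires V_DS ≥ V_GS − V_t = 0.607 V; 9.93 ≥ 0.607 ✓.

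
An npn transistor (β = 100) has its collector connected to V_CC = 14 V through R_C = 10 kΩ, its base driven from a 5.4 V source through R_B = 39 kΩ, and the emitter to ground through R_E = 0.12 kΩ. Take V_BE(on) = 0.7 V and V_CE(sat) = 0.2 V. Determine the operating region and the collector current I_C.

Assume active: I_B = (5.4 − 0.7)/(39 + 101×0.12) = 0.0919 mA, I_C = β·I_B = 9.19 mA.
Then V_CE = 14 − 9.19×10 − 9.29×0.12 = -79.1 V < 0.2 V — the active assumption fails.
Re-solve with V_CE = 0.2 V. KCL at the emitter: V_E/R_E = (V_BB−0.7−V_E)/R_B + (V_CC−0.2−V_E)/R_C, giving V_E = 0.177 V.
I_C = (V_CC − 0.2 − V_E)/R_C = (13.8 − 0.177)/10 = 1.36 mA.
Check: I_B = (4.7 − 0.177)/39 = 0.116 mA, and β·I_B = 11.6 mA > I_C, confirming saturation.

saturation; I_C ≈ 1.4 mA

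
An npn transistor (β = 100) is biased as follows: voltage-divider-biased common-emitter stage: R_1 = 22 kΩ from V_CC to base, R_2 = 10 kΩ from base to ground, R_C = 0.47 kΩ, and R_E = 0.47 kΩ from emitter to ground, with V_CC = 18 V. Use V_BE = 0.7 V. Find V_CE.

Thevenize the base divider: V_Th = V_CC·R_2/(R_1+R_2) = 18×10/32 = 5.62 V, R_Th = R_1‖R_2 = 6.88 kΩ.
Base-emitter loop: V_Th = I_B·R_Th + V_BE + (β+1)I_B·R_E, so I_B = (5.62 − 0.7) / (6.88 + 101×0.47) = 0.0906 mA.
I_C = β·I_B = 100×0.0906 = 9.06 mA, and I_E = (β+1)I_B = 9.15 mA.
V_CE = V_CC − I_C·R_C − I_E·R_E = 18 − 9.06×0.47 − 9.15×0.47 = 9.44 V.
V_CE = 9.44 V > 0.2 V confirms active-region operation.

V_CE ≈ 9.4 V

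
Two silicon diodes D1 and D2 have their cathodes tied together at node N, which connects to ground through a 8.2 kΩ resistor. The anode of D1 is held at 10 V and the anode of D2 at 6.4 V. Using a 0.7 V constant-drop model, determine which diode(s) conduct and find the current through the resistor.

Only D1 conducts; I_R ≈ 1.1 mA

Assume both conduct. Then node N would need to be at both 10−0.7 = 9.3 V and 6.4−0.7 = 5.7 V, which is impossible.
Assume only D1 conducts: V_N = 10 − 0.7 = 9.3 V, so I_R = 9.3/8.2 = 1.13 mA.
Check D2: its anode-to-cathode voltage is 6.4 − 9.3 = -2.9 V < 0.7 V, so it is off. The assumption is consistent.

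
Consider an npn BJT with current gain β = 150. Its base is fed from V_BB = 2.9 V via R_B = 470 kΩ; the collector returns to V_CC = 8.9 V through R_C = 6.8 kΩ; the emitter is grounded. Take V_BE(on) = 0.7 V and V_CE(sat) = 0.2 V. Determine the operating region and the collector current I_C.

Assume active. Base-emitter loop: I_B = (V_BB − V_BE)/R_B = (2.9 − 0.7)/470 = 0.00468 mA.
I_C = β·I_B = 150×0.00468 = 0.702 mA.
V_CE = V_CC − I_C·R_C = 8.9 − 0.702×6.8 = 4.13 V > V_CE(sat), so the active-region assumption holds.

active; I_C ≈ 0.7 mA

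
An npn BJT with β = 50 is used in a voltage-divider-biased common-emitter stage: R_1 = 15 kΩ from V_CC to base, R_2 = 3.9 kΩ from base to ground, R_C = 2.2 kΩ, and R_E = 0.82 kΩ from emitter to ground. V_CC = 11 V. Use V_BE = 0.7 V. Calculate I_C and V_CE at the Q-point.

Thevenize the base divider: V_Th = V_CC·R_2/(R_1+R_2) = 11×3.9/18.9 = 2.27 V, R_Th = R_1‖R_2 = 3.1 kΩ.
Base-emitter loop: V_Th = I_B·R_Th + V_BE + (β+1)I_B·R_E, so I_B = (2.27 − 0.7) / (3.1 + 51×0.82) = 0.035 mA.
I_C = β·I_B = 50×0.035 = 1.75 mA, and I_E = (β+1)I_B = 1.78 mA.
V_CE = V_CC − I_C·R_C − I_E·R_E = 11 − 1.75×2.2 − 1.78×0.82 = 5.69 V.
V_CE = 5.69 V > 0.2 V confirms active-region operation.

I_C ≈ 1.7 mA, V_CE ≈ 5.7 V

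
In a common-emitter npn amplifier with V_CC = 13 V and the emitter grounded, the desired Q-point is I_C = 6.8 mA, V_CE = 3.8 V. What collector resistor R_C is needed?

Collector loop: V_CC = I_C·R_C + V_CE.
R_C = (V_CC − V_CE)/I_C = (13 − 3.8)/6.8 = 1.35 kΩ.

R_C ≈ 1.4 kΩ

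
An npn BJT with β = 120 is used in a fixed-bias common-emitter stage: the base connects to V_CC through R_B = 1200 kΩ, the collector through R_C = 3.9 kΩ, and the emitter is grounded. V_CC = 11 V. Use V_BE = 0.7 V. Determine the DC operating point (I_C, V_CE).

Base loop: V_CC = I_B·R_B + V_BE, so I_B = (11 − 0.7)/1200 kΩ = 0.00858 mA.
In the active region I_C = β·I_B = 120 × 0.00858 = 1.03 mA.
Collector loop: V_CE = V_CC − I_C·R_C = 11 − 1.03×3.9 = 6.98 V.
Since V_CE = 6.98 V > V_CE(sat) ≈ 0.2 V, the transistor is in the active region as assumed.

I_C ≈ 1 mA, V_CE ≈ 7 V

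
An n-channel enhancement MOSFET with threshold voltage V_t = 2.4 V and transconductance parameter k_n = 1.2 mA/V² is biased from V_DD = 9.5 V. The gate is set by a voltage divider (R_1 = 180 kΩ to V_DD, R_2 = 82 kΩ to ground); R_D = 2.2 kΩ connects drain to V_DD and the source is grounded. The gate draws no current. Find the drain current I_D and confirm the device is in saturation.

V_G = V_DD·R_2/(R_1+R_2) = 9.5×82/262 = 2.97 V. With the source grounded, V_GS = V_G = 2.97 V.
Assume saturation: I_D = (k_n/2)(V_GS − V_t)² = (1.2/2)×(2.97 − 2.4)² = 0.6×0.573² = 0.197 mA.
V_DS = V_DD − I_D·R_D = 9.5 − 0.197×2.2 = 9.07 V.
Saturation requires V_DS ≥ V_GS − V_t = 0.573 V; 9.07 ≥ 0.573 ✓.

I_D ≈ 0.2 mA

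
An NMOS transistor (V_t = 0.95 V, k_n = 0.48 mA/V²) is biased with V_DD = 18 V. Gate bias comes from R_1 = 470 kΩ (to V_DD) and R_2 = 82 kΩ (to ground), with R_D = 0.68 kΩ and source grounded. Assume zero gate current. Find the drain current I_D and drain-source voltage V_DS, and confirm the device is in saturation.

V_G = V_DD·R_2/(R_1+R_2) = 18×82/552 = 2.67 V. With the source grounded, V_GS = V_G = 2.67 V.
Assume saturation: I_D = (k_n/2)(V_GS − V_t)² = (0.48/2)×(2.67 − 0.95)² = 0.24×1.72² = 0.713 mA.
V_DS = V_DD − I_D·R_D = 18 − 0.713×0.68 = 17.5 V.
Saturation requires V_DS ≥ V_GS − V_t = 1.72 V; 17.5 ≥ 1.72 ✓.

I_D ≈ 0.71 mA, V_DS ≈ 18 V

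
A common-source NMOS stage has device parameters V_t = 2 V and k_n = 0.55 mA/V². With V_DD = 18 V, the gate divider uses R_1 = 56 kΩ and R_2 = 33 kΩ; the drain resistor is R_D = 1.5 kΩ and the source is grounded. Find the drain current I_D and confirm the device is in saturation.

V_G = V_DD·R_2/(R_1+R_2) = 18×33/89 = 6.67 V. With the source grounded, V_GS = V_G = 6.67 V.
Assume saturation: I_D = (k_n/2)(V_GS − V_t)² = (0.55/2)×(6.67 − 2)² = 0.275×4.67² = 6.01 mA.
V_DS = V_DD − I_D·R_D = 18 − 6.01×1.5 = 8.99 V.
Saturation requires V_DS ≥ V_GS − V_t = 4.67 V; 8.99 ≥ 4.67 ✓.

I_D ≈ 6 mA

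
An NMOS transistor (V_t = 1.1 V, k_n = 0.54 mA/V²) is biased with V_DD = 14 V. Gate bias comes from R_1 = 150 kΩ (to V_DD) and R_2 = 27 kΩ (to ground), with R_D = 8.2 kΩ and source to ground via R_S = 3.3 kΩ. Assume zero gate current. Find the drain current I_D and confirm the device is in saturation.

V_G = V_DD·R_2/(R_1+R_2) = 14×27/177 = 2.14 V.
Assume saturation: I_D = (k_n/2)(V_GS − V_t)² with V_GS = V_G − I_D·R_S = 2.14 − 3.3·I_D.
Substituting gives 2.94·I_D² − 2.85·I_D + 0.29 = 0, with roots I_D = 0.116 or 0.852 mA.
The root I_D = 0.852 mA gives V_GS = -0.677 V ≤ V_t, so take I_D = 0.116 mA.
Then V_GS = 1.75 V and V_DS = V_DD − I_D(R_D+R_S) = 14 − 0.116×11.5 = 12.7 V.
Saturation requires V_DS ≥ V_GS − V_t = 0.654 V; 12.7 ≥ 0.654 ✓.

I_D ≈ 0.12 mA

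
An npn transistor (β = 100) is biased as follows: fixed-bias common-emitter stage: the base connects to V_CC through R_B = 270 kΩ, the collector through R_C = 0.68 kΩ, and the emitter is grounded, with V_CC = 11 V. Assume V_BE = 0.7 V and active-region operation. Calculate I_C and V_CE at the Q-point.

Base loop: V_CC = I_B·R_B + V_BE, so I_B = (11 − 0.7)/270 kΩ = 0.0381 mA.
In the active region I_C = β·I_B = 100 × 0.0381 = 3.81 mA.
Collector loop: V_CE = V_CC − I_C·R_C = 11 − 3.81×0.68 = 8.41 V.
Since V_CE = 8.41 V > V_CE(sat) ≈ 0.2 V, the transistor is in the active region as assumed.

I_C ≈ 3.8 mA, V_CE ≈ 8.4 V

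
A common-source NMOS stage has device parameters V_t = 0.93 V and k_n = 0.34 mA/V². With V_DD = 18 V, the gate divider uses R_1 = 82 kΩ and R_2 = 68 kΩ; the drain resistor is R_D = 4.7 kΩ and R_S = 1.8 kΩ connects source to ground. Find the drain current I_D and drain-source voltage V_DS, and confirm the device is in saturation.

I_D ≈ 2.1 mA, V_DS ≈ 4.5 V

V_G = V_DD·R_2/(R_1+R_2) = 18×68/150 = 8.16 V.
Assume saturation: I_D = (k_n/2)(V_GS − V_t)² with V_GS = V_G − I_D·R_S = 8.16 − 1.8·I_D.
Substituting gives 0.551·I_D² − 5.42·I_D + 8.89 = 0, with roots I_D = 2.08 or 7.77 mA.
The root I_D = 7.77 mA gives V_GS = -5.83 V ≤ V_t, so take I_D = 2.08 mA.
Then V_GS = 4.42 V and V_DS = V_DD − I_D(R_D+R_S) = 18 − 2.08×6.5 = 4.51 V.
Saturation requires V_DS ≥ V_GS − V_t = 3.49 V; 4.51 ≥ 3.49 ✓.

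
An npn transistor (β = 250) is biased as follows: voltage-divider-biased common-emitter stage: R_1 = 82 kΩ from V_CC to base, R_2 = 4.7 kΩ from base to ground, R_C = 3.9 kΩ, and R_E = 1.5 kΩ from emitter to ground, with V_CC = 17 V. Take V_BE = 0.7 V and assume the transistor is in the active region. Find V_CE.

Thevenize the base divider: V_Th = V_CC·R_2/(R_1+R_2) = 17×4.7/86.7 = 0.922 V, R_Th = R_1‖R_2 = 4.45 kΩ.
Base-emitter loop: V_Th = I_B·R_Th + V_BE + (β+1)I_B·R_E, so I_B = (0.922 − 0.7) / (4.45 + 251×1.5) = 0.000582 mA.
I_C = β·I_B = 250×0.000582 = 0.145 mA, and I_E = (β+1)I_B = 0.146 mA.
V_CE = V_CC − I_C·R_C − I_E·R_E = 17 − 0.145×3.9 − 0.146×1.5 = 16.2 V.
V_CE = 16.2 V > 0.2 V confirms active-region operation.

V_CE ≈ 16 V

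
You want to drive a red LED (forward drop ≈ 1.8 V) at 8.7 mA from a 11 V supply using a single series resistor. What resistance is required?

R ≈ 1.1 kΩ

The resistor drops V_S − V_D = 11 − 1.8 = 9.2 V at 8.7 mA.
R = 9.2 V / 8.7 mA = 1.06 kΩ.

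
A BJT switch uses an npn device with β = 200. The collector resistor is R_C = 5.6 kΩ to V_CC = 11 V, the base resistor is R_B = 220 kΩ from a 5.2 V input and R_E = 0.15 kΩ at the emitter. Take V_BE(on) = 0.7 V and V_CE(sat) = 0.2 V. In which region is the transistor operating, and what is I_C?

saturation; I_C ≈ 1.9 mA

Assume active: I_B = (5.2 − 0.7)/(220 + 201×0.15) = 0.018 mA, I_C = β·I_B = 3.6 mA.
Then V_CE = 11 − 3.6×5.6 − 3.62×0.15 = -9.69 V < 0.2 V — the active assumption fails.
Re-solve with V_CE = 0.2 V. KCL at the emitter: V_E/R_E = (V_BB−0.7−V_E)/R_B + (V_CC−0.2−V_E)/R_C, giving V_E = 0.285 V.
I_C = (V_CC − 0.2 − V_E)/R_C = (10.8 − 0.285)/5.6 = 1.88 mA.
Check: I_B = (4.5 − 0.285)/220 = 0.0192 mA, and β·I_B = 3.83 mA > I_C, confirming saturation.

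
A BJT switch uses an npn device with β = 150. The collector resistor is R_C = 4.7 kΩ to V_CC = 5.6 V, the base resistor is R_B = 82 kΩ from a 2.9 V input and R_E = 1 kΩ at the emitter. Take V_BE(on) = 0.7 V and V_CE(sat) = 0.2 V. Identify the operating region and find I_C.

saturation; I_C ≈ 0.94 mA

Assume active: I_B = (2.9 − 0.7)/(82 + 151×1) = 0.00944 mA, I_C = β·I_B = 1.42 mA.
Then V_CE = 5.6 − 1.42×4.7 − 1.43×1 = -2.48 V < 0.2 V — the active assumption fails.
Re-solve with V_CE = 0.2 V. KCL at the emitter: V_E/R_E = (V_BB−0.7−V_E)/R_B + (V_CC−0.2−V_E)/R_C, giving V_E = 0.96 V.
I_C = (V_CC − 0.2 − V_E)/R_C = (5.4 − 0.96)/4.7 = 0.945 mA.
Check: I_B = (2.2 − 0.96)/82 = 0.0151 mA, and β·I_B = 2.27 mA > I_C, confirming saturation.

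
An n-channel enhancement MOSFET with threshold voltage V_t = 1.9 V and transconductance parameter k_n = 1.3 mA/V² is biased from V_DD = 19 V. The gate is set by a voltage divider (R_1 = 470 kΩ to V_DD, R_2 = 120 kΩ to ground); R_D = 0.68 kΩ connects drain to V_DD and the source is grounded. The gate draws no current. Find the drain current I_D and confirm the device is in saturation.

I_D ≈ 2.5 mA

V_G = V_DD·R_2/(R_1+R_2) = 19×120/590 = 3.86 V. With the source grounded, V_GS = V_G = 3.86 V.
Assume saturation: I_D = (k_n/2)(V_GS − V_t)² = (1.3/2)×(3.86 − 1.9)² = 0.65×1.96² = 2.51 mA.
V_DS = V_DD − I_D·R_D = 19 − 2.51×0.68 = 17.3 V.
Saturation requires V_DS ≥ V_GS − V_t = 1.96 V; 17.3 ≥ 1.96 ✓.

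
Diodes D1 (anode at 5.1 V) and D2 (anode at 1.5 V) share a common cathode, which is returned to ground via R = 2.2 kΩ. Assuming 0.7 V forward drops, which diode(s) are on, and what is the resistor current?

Only D1 conducts; I_R ≈ 2 mA

Assume both conduct. Then node N would need to be at both 5.1−0.7 = 4.4 V and 1.5−0.7 = 0.8 V, which is impossible.
Assume only D1 conducts: V_N = 5.1 − 0.7 = 4.4 V, so I_R = 4.4/2.2 = 2 mA.
Check D2: its anode-to-cathode voltage is 1.5 − 4.4 = -2.9 V < 0.7 V, so it is off. The assumption is consistent.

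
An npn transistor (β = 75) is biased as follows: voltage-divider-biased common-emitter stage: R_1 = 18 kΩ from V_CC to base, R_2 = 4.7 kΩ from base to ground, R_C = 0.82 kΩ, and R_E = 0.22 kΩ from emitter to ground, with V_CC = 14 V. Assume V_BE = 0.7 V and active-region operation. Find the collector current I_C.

Thevenize the base divider: V_Th = V_CC·R_2/(R_1+R_2) = 14×4.7/22.7 = 2.9 V, R_Th = R_1‖R_2 = 3.73 kΩ.
Base-emitter loop: V_Th = I_B·R_Th + V_BE + (β+1)I_B·R_E, so I_B = (2.9 − 0.7) / (3.73 + 76×0.22) = 0.108 mA.
I_C = β·I_B = 75×0.108 = 8.06 mA, and I_E = (β+1)I_B = 8.17 mA.
V_CE = V_CC − I_C·R_C − I_E·R_E = 14 − 8.06×0.82 − 8.17×0.22 = 5.59 V.
V_CE = 5.59 V > 0.2 V confirms active-region operation.

I_C ≈ 8.1 mA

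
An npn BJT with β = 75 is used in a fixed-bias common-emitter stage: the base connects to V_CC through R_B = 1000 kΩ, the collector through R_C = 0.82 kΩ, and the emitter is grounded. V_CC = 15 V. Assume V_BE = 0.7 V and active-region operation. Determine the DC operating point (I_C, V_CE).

I_C ≈ 1.1 mA, V_CE ≈ 14 V

Base loop: V_CC = I_B·R_B + V_BE, so I_B = (15 − 0.7)/1000 kΩ = 0.0143 mA.
In the active region I_C = β·I_B = 75 × 0.0143 = 1.07 mA.
Collector loop: V_CE = V_CC − I_C·R_C = 15 − 1.07×0.82 = 14.1 V.
Since V_CE = 14.1 V > V_CE(sat) ≈ 0.2 V, the transistor is in the active region as assumed.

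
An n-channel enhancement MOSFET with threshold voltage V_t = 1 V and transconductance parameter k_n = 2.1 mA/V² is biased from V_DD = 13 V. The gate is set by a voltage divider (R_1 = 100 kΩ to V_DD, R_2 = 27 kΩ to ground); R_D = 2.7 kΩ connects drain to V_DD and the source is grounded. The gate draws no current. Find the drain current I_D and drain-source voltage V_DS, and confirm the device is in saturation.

V_G = V_DD·R_2/(R_1+R_2) = 13×27/127 = 2.76 V. With the source grounded, V_GS = V_G = 2.76 V.
Assume saturation: I_D = (k_n/2)(V_GS − V_t)² = (2.1/2)×(2.76 − 1)² = 1.05×1.76² = 3.27 mA.
V_DS = V_DD − I_D·R_D = 13 − 3.27×2.7 = 4.18 V.
Saturation requires V_DS ≥ V_GS − V_t = 1.76 V; 4.18 ≥ 1.76 ✓.

I_D ≈ 3.3 mA, V_DS ≈ 4.2 V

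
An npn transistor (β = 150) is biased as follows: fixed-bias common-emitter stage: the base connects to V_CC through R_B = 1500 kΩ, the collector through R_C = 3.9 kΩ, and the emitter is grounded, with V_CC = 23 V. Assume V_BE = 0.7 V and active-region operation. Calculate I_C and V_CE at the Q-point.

I_C ≈ 2.2 mA, V_CE ≈ 14 V

Base loop: V_CC = I_B·R_B + V_BE, so I_B = (23 − 0.7)/1500 kΩ = 0.0149 mA.
In the active region I_C = β·I_B = 150 × 0.0149 = 2.23 mA.
Collector loop: V_CE = V_CC − I_C·R_C = 23 − 2.23×3.9 = 14.3 V.
Since V_CE = 14.3 V > V_CE(sat) ≈ 0.2 V, the transistor is in the active region as assumed.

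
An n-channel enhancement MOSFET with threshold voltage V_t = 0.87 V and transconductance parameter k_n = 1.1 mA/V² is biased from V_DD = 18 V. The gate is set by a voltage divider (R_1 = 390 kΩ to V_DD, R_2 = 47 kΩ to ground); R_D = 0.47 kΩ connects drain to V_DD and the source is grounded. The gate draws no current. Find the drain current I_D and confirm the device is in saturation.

I_D ≈ 0.62 mA

V_G = V_DD·R_2/(R_1+R_2) = 18×47/437 = 1.94 V. With the source grounded, V_GS = V_G = 1.94 V.
Assume saturation: I_D = (k_n/2)(V_GS − V_t)² = (1.1/2)×(1.94 − 0.87)² = 0.55×1.07² = 0.625 mA.
V_DS = V_DD − I_D·R_D = 18 − 0.625×0.47 = 17.7 V.
Saturation requires V_DS ≥ V_GS − V_t = 1.07 V; 17.7 ≥ 1.07 ✓.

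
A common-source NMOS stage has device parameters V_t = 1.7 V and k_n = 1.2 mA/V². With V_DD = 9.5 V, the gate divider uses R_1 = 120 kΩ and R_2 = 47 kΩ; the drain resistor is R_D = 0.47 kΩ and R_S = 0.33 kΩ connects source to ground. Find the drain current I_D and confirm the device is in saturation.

V_G = V_DD·R_2/(R_1+R_2) = 9.5×47/167 = 2.67 V.
Assume saturation: I_D = (k_n/2)(V_GS − V_t)² with V_GS = V_G − I_D·R_S = 2.67 − 0.33·I_D.
Substituting gives 0.0653·I_D² − 1.39·I_D + 0.569 = 0, with roots I_D = 0.419 or 20.8 mA.
The root I_D = 20.8 mA gives V_GS = -4.19 V ≤ V_t, so take I_D = 0.419 mA.
Then V_GS = 2.54 V and V_DS = V_DD − I_D(R_D+R_S) = 9.5 − 0.419×0.8 = 9.16 V.
Saturation requires V_DS ≥ V_GS − V_t = 0.835 V; 9.16 ≥ 0.835 ✓.

I_D ≈ 0.42 mA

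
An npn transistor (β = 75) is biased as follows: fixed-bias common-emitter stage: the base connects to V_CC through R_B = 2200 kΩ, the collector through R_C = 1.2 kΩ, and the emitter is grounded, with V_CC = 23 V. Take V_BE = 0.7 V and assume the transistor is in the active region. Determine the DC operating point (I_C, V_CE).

Base loop: V_CC = I_B·R_B + V_BE, so I_B = (23 − 0.7)/2200 kΩ = 0.0101 mA.
In the active region I_C = β·I_B = 75 × 0.0101 = 0.76 mA.
Collector loop: V_CE = V_CC − I_C·R_C = 23 − 0.76×1.2 = 22.1 V.
Since V_CE = 22.1 V > V_CE(sat) ≈ 0.2 V, the transistor is in the active region as assumed.

I_C ≈ 0.76 mA, V_CE ≈ 22 V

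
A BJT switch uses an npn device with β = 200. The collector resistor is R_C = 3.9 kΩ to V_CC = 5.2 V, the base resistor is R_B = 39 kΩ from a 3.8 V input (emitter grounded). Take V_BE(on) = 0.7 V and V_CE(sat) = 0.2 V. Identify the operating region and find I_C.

saturation; I_C ≈ 1.3 mA

Assume active: I_B = (3.8 − 0.7)/39 = 0.0795 mA, giving I_C = β·I_B = 15.9 mA.
But then V_CE = 5.2 − 15.9×3.9 = -56.8 V < V_CE(sat) = 0.2 V — impossible in the active region.
So the transistor is saturated. With V_CE = 0.2 V, I_C = (V_CC − 0.2)/R_C = 5/3.9 = 1.28 mA.
Check: β·I_B = 15.9 mA > I_C = 1.28 mA, confirming saturation.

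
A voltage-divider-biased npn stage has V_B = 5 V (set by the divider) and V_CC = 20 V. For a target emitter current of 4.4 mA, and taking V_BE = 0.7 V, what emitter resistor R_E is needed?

V_E = V_B − V_BE = 5 − 0.7 = 4.3 V.
R_E = V_E / I_E = 4.3 / 4.4 = 0.977 kΩ.

R_E ≈ 0.98 kΩ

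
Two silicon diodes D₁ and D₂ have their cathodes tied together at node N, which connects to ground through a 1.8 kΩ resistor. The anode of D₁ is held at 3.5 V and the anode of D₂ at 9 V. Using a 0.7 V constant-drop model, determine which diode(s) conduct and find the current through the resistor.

Assume both conduct. Then node N would need to be at both 3.5−0.7 = 2.8 V and 9−0.7 = 8.3 V, which is impossible.
Assume only D₂ conducts: V_N = 9 − 0.7 = 8.3 V, so I_R = 8.3/1.8 = 4.61 mA.
Check D₁: its anode-to-cathode voltage is 3.5 − 8.3 = -4.8 V < 0.7 V, so it is off. The assumption is consistent.

Only D₂ conducts; I_R ≈ 4.6 mA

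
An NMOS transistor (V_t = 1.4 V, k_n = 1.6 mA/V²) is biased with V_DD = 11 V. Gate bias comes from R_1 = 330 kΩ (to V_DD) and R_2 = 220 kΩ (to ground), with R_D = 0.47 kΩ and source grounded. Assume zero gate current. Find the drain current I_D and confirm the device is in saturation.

V_G = V_DD·R_2/(R_1+R_2) = 11×220/550 = 4.4 V. With the source grounded, V_GS = V_G = 4.4 V.
Assume saturation: I_D = (k_n/2)(V_GS − V_t)² = (1.6/2)×(4.4 − 1.4)² = 0.8×3² = 7.2 mA.
V_DS = V_DD − I_D·R_D = 11 − 7.2×0.47 = 7.62 V.
Saturation requires V_DS ≥ V_GS − V_t = 3 V; 7.62 ≥ 3 ✓.

I_D ≈ 7.2 mA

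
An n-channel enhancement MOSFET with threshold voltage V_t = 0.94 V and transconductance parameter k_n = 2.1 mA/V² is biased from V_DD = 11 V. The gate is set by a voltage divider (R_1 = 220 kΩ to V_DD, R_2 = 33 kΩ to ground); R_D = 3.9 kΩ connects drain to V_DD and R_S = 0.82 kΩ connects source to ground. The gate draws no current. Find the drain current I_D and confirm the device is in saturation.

V_G = V_DD·R_2/(R_1+R_2) = 11×33/253 = 1.43 V.
Assume saturation: I_D = (k_n/2)(V_GS − V_t)² with V_GS = V_G − I_D·R_S = 1.43 − 0.82·I_D.
Substituting gives 0.706·I_D² − 1.85·I_D + 0.257 = 0, with roots I_D = 0.147 or 2.48 mA.
The root I_D = 2.48 mA gives V_GS = -0.596 V ≤ V_t, so take I_D = 0.147 mA.
Then V_GS = 1.31 V and V_DS = V_DD − I_D(R_D+R_S) = 11 − 0.147×4.72 = 10.3 V.
Saturation requires V_DS ≥ V_GS − V_t = 0.374 V; 10.3 ≥ 0.374 ✓.

I_D ≈ 0.15 mA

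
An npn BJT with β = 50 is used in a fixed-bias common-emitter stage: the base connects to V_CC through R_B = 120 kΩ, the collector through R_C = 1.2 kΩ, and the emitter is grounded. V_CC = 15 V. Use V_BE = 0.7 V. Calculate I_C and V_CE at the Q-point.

I_C ≈ 6 mA, V_CE ≈ 7.8 V

Base loop: V_CC = I_B·R_B + V_BE, so I_B = (15 − 0.7)/120 kΩ = 0.119 mA.
In the active region I_C = β·I_B = 50 × 0.119 = 5.96 mA.
Collector loop: V_CE = V_CC − I_C·R_C = 15 − 5.96×1.2 = 7.85 V.
Since V_CE = 7.85 V > V_CE(sat) ≈ 0.2 V, the transistor is in the active region as assumed.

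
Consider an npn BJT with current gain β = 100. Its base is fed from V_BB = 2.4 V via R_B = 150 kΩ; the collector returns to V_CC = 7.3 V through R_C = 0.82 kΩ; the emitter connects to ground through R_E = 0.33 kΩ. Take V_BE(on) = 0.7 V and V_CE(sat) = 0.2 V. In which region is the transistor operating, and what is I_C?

active; I_C ≈ 0.93 mA

Assume active. Base-emitter loop: I_B = (V_BB − V_BE)/(R_B + (β+1)R_E) = (2.4 − 0.7)/(150 + 101×0.33) = 0.00927 mA.
I_C = β·I_B = 100×0.00927 = 0.927 mA.
V_CE = V_CC − I_C·R_C − I_E·R_E = 7.3 − 0.927×0.82 − 0.937×0.33 = 6.23 V > V_CE(sat), so the active-region assumption holds.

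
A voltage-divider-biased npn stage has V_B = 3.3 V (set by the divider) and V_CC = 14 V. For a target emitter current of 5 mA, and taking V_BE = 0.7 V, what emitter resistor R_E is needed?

V_E = V_B − V_BE = 3.3 − 0.7 = 2.6 V.
R_E = V_E / I_E = 2.6 / 5 = 0.52 kΩ.

R_E ≈ 0.52 kΩ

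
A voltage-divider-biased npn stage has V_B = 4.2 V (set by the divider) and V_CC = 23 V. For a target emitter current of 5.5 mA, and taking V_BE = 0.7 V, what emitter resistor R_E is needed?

R_E ≈ 0.64 kΩ

V_E = V_B − V_BE = 4.2 − 0.7 = 3.5 V.
R_E = V_E / I_E = 3.5 / 5.5 = 0.636 kΩ.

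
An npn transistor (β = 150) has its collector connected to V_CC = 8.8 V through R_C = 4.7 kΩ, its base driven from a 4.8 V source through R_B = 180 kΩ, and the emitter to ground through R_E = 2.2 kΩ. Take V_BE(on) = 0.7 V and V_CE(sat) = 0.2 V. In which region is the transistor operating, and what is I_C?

Assume active. Base-emitter loop: I_B = (V_BB − V_BE)/(R_B + (β+1)R_E) = (4.8 − 0.7)/(180 + 151×2.2) = 0.008 mA.
I_C = β·I_B = 150×0.008 = 1.2 mA.
V_CE = V_CC − I_C·R_C − I_E·R_E = 8.8 − 1.2×4.7 − 1.21×2.2 = 0.498 V > V_CE(sat), so the active-region assumption holds.

active; I_C ≈ 1.2 mA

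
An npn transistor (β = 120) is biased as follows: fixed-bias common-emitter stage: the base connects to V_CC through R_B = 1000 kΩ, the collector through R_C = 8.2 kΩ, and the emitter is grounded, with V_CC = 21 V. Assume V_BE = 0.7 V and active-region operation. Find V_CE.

V_CE ≈ 1 V

Base loop: V_CC = I_B·R_B + V_BE, so I_B = (21 − 0.7)/1000 kΩ = 0.0203 mA.
In the active region I_C = β·I_B = 120 × 0.0203 = 2.44 mA.
Collector loop: V_CE = V_CC − I_C·R_C = 21 − 2.44×8.2 = 1.02 V.
Since V_CE = 1.02 V > V_CE(sat) ≈ 0.2 V, the transistor is in the active region as assumed.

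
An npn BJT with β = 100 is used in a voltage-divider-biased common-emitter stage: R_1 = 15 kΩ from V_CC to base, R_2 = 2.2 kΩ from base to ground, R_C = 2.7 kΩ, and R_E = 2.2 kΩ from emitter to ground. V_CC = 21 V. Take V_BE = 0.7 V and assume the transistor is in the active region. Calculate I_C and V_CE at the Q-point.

I_C ≈ 0.89 mA, V_CE ≈ 17 V

Thevenize the base divider: V_Th = V_CC·R_2/(R_1+R_2) = 21×2.2/17.2 = 2.69 V, R_Th = R_1‖R_2 = 1.92 kΩ.
Base-emitter loop: V_Th = I_B·R_Th + V_BE + (β+1)I_B·R_E, so I_B = (2.69 − 0.7) / (1.92 + 101×2.2) = 0.00886 mA.
I_C = β·I_B = 100×0.00886 = 0.886 mA, and I_E = (β+1)I_B = 0.895 mA.
V_CE = V_CC − I_C·R_C − I_E·R_E = 21 − 0.886×2.7 − 0.895×2.2 = 16.6 V.
V_CE = 16.6 V > 0.2 V confirms active-region operation.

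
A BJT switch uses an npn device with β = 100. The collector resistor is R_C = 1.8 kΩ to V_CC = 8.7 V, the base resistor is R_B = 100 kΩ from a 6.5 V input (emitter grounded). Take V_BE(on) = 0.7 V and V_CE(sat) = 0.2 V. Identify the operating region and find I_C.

saturation; I_C ≈ 4.7 mA

Assume active: I_B = (6.5 − 0.7)/100 = 0.058 mA, giving I_C = β·I_B = 5.8 mA.
But then V_CE = 8.7 − 5.8×1.8 = -1.74 V < V_CE(sat) = 0.2 V — impossible in the active region.
So the transistor is saturated. With V_CE = 0.2 V, I_C = (V_CC − 0.2)/R_C = 8.5/1.8 = 4.72 mA.
Check: β·I_B = 5.8 mA > I_C = 4.72 mA, confirming saturation.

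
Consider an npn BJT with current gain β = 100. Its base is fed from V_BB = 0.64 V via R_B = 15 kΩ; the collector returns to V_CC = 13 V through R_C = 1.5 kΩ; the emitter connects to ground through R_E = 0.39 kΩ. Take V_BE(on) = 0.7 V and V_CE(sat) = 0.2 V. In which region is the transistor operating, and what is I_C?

cutoff; I_C ≈ 0

V_BB = 0.64 V ≤ V_BE(on) = 0.7 V, so the base-emitter junction is not forward biased.
The transistor is in cutoff: I_B = I_C = 0.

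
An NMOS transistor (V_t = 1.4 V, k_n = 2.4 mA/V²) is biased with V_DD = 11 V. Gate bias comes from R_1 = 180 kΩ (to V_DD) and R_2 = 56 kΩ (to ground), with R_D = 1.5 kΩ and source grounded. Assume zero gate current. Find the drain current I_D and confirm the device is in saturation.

V_G = V_DD·R_2/(R_1+R_2) = 11×56/236 = 2.61 V. With the source grounded, V_GS = V_G = 2.61 V.
Assume saturation: I_D = (k_n/2)(V_GS − V_t)² = (2.4/2)×(2.61 − 1.4)² = 1.2×1.21² = 1.76 mA.
V_DS = V_DD − I_D·R_D = 11 − 1.76×1.5 = 8.36 V.
Saturation requires V_DS ≥ V_GS − V_t = 1.21 V; 8.36 ≥ 1.21 ✓.

I_D ≈ 1.8 mA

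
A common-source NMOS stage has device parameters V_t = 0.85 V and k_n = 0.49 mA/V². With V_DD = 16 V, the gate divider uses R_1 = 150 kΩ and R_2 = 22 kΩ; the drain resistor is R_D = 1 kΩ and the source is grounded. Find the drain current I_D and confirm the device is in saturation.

I_D ≈ 0.35 mA

V_G = V_DD·R_2/(R_1+R_2) = 16×22/172 = 2.05 V. With the source grounded, V_GS = V_G = 2.05 V.
Assume saturation: I_D = (k_n/2)(V_GS − V_t)² = (0.49/2)×(2.05 − 0.85)² = 0.245×1.2² = 0.351 mA.
V_DS = V_DD − I_D·R_D = 16 − 0.351×1 = 15.6 V.
Saturation requires V_DS ≥ V_GS − V_t = 1.2 V; 15.6 ≥ 1.2 ✓.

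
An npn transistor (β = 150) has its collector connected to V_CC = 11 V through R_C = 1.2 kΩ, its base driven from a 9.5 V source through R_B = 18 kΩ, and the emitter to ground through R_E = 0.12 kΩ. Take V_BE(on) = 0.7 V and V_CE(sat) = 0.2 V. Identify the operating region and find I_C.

Assume active: I_B = (9.5 − 0.7)/(18 + 151×0.12) = 0.244 mA, I_C = β·I_B = 36.5 mA.
Then V_CE = 11 − 36.5×1.2 − 36.8×0.12 = -37.3 V < 0.2 V — the active assumption fails.
Re-solve with V_CE = 0.2 V. KCL at the emitter: V_E/R_E = (V_BB−0.7−V_E)/R_B + (V_CC−0.2−V_E)/R_C, giving V_E = 1.03 V.
I_C = (V_CC − 0.2 − V_E)/R_C = (10.8 − 1.03)/1.2 = 8.14 mA.
Check: I_B = (8.8 − 1.03)/18 = 0.432 mA, and β·I_B = 64.8 mA > I_C, confirming saturation.

saturation; I_C ≈ 8.1 mA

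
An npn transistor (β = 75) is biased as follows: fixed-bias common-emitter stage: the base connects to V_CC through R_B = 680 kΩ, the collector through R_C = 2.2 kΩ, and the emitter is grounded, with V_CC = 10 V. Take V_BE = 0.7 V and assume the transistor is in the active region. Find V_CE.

V_CE ≈ 7.7 V

Base loop: V_CC = I_B·R_B + V_BE, so I_B = (10 − 0.7)/680 kΩ = 0.0137 mA.
In the active region I_C = β·I_B = 75 × 0.0137 = 1.03 mA.
Collector loop: V_CE = V_CC − I_C·R_C = 10 − 1.03×2.2 = 7.74 V.
Since V_CE = 7.74 V > V_CE(sat) ≈ 0.2 V, the transistor is in the active region as assumed.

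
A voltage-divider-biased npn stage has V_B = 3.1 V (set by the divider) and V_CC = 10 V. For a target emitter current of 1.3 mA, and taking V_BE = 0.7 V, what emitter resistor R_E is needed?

V_E = V_B − V_BE = 3.1 − 0.7 = 2.4 V.
R_E = V_E / I_E = 2.4 / 1.3 = 1.85 kΩ.

R_E ≈ 1.8 kΩ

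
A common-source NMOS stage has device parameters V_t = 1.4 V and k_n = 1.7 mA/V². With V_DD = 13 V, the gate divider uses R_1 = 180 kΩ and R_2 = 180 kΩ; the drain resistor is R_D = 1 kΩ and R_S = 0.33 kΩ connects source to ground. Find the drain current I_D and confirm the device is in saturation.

I_D ≈ 6.9 mA

V_G = V_DD·R_2/(R_1+R_2) = 13×180/360 = 6.5 V.
Assume saturation: I_D = (k_n/2)(V_GS − V_t)² with V_GS = V_G − I_D·R_S = 6.5 − 0.33·I_D.
Substituting gives 0.0926·I_D² − 3.86·I_D + 22.1 = 0, with roots I_D = 6.85 or 34.9 mA.
The root I_D = 34.9 mA gives V_GS = -5 V ≤ V_t, so take I_D = 6.85 mA.
Then V_GS = 4.24 V and V_DS = V_DD − I_D(R_D+R_S) = 13 − 6.85×1.33 = 3.89 V.
Saturation requires V_DS ≥ V_GS − V_t = 2.84 V; 3.89 ≥ 2.84 ✓.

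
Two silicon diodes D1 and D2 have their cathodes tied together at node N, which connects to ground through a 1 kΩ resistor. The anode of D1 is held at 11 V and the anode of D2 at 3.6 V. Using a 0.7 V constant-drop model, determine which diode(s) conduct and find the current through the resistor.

Only D1 conducts; I_R ≈ 10 mA

Assume both conduct. Then node N would need to be at both 11−0.7 = 10.3 V and 3.6−0.7 = 2.9 V, which is impossible.
Assume only D1 conducts: V_N = 11 − 0.7 = 10.3 V, so I_R = 10.3/1 = 10.3 mA.
Check D2: its anode-to-cathode voltage is 3.6 − 10.3 = -6.7 V < 0.7 V, so it is off. The assumption is consistent.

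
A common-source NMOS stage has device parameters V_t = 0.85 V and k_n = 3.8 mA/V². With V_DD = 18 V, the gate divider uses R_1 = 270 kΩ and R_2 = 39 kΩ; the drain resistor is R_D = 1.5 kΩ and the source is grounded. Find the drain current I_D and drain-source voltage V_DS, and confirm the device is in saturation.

V_G = V_DD·R_2/(R_1+R_2) = 18×39/309 = 2.27 V. With the source grounded, V_GS = V_G = 2.27 V.
Assume saturation: I_D = (k_n/2)(V_GS − V_t)² = (3.8/2)×(2.27 − 0.85)² = 1.9×1.42² = 3.84 mA.
V_DS = V_DD − I_D·R_D = 18 − 3.84×1.5 = 12.2 V.
Saturation requires V_DS ≥ V_GS − V_t = 1.42 V; 12.2 ≥ 1.42 ✓.

I_D ≈ 3.8 mA, V_DS ≈ 12 V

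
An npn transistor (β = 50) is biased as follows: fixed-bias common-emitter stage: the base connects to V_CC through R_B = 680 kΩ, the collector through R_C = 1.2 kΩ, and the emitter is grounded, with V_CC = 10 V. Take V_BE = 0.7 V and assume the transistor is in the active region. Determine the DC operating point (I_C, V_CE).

I_C ≈ 0.68 mA, V_CE ≈ 9.2 V

Base loop: V_CC = I_B·R_B + V_BE, so I_B = (10 − 0.7)/680 kΩ = 0.0137 mA.
In the active region I_C = β·I_B = 50 × 0.0137 = 0.684 mA.
Collector loop: V_CE = V_CC − I_C·R_C = 10 − 0.684×1.2 = 9.18 V.
Since V_CE = 9.18 V > V_CE(sat) ≈ 0.2 V, the transistor is in the active region as assumed.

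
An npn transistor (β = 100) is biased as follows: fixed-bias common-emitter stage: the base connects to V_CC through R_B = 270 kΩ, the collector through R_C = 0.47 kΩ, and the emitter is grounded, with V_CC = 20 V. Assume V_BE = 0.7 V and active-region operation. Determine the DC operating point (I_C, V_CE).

I_C ≈ 7.1 mA, V_CE ≈ 17 V

Base loop: V_CC = I_B·R_B + V_BE, so I_B = (20 − 0.7)/270 kΩ = 0.0715 mA.
In the active region I_C = β·I_B = 100 × 0.0715 = 7.15 mA.
Collector loop: V_CE = V_CC − I_C·R_C = 20 − 7.15×0.47 = 16.6 V.
Since V_CE = 16.6 V > V_CE(sat) ≈ 0.2 V, the transistor is in the active region as assumed.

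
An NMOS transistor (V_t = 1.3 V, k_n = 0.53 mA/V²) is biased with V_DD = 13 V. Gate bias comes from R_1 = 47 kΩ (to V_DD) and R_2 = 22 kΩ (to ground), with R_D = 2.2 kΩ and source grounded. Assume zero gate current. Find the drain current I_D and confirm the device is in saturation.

V_G = V_DD·R_2/(R_1+R_2) = 13×22/69 = 4.14 V. With the source grounded, V_GS = V_G = 4.14 V.
Assume saturation: I_D = (k_n/2)(V_GS − V_t)² = (0.53/2)×(4.14 − 1.3)² = 0.265×2.84² = 2.14 mA.
V_DS = V_DD − I_D·R_D = 13 − 2.14×2.2 = 8.28 V.
Saturation requires V_DS ≥ V_GS − V_t = 2.84 V; 8.28 ≥ 2.84 ✓.

I_D ≈ 2.1 mA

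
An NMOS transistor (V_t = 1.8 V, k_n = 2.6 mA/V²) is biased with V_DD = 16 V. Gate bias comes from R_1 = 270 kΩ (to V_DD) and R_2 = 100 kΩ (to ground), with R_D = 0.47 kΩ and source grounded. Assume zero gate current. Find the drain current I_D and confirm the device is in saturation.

I_D ≈ 8.3 mA

V_G = V_DD·R_2/(R_1+R_2) = 16×100/370 = 4.32 V. With the source grounded, V_GS = V_G = 4.32 V.
Assume saturation: I_D = (k_n/2)(V_GS − V_t)² = (2.6/2)×(4.32 − 1.8)² = 1.3×2.52² = 8.28 mA.
V_DS = V_DD − I_D·R_D = 16 − 8.28×0.47 = 12.1 V.
Saturation requires V_DS ≥ V_GS − V_t = 2.52 V; 12.1 ≥ 2.52 ✓.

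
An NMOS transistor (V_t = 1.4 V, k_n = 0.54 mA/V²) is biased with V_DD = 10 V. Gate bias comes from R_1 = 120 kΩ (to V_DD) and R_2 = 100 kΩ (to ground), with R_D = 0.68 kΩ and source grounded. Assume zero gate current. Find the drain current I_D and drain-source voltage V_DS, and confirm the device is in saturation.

I_D ≈ 2.7 mA, V_DS ≈ 8.2 V

V_G = V_DD·R_2/(R_1+R_2) = 10×100/220 = 4.55 V. With the source grounded, V_GS = V_G = 4.55 V.
Assume saturation: I_D = (k_n/2)(V_GS − V_t)² = (0.54/2)×(4.55 − 1.4)² = 0.27×3.15² = 2.67 mA.
V_DS = V_DD − I_D·R_D = 10 − 2.67×0.68 = 8.18 V.
Saturation requires V_DS ≥ V_GS − V_t = 3.15 V; 8.18 ≥ 3.15 ✓.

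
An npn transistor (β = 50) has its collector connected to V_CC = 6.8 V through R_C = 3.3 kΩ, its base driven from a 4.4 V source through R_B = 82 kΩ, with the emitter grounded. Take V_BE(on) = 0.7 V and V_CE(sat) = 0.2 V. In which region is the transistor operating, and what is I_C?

saturation; I_C ≈ 2 mA

Assume active: I_B = (4.4 − 0.7)/82 = 0.0451 mA, giving I_C = β·I_B = 2.26 mA.
But then V_CE = 6.8 − 2.26×3.3 = -0.645 V < V_CE(sat) = 0.2 V — impossible in the active region.
So the transistor is saturated. With V_CE = 0.2 V, I_C = (V_CC − 0.2)/R_C = 6.6/3.3 = 2 mA.
Check: β·I_B = 2.26 mA > I_C = 2 mA, confirming saturation.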